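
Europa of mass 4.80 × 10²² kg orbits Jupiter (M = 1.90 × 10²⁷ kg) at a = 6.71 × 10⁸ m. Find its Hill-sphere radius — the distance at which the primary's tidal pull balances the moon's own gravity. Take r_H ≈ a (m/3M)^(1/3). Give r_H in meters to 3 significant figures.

1.37 × 10⁷ m

r_H ≈ a (m/3M)^(1/3)
    = (6.71 × 10⁸) × (4.80 × 10²² / (3 × 1.90 × 10²⁷))^(1/3)
    = 1.37 × 10⁷ m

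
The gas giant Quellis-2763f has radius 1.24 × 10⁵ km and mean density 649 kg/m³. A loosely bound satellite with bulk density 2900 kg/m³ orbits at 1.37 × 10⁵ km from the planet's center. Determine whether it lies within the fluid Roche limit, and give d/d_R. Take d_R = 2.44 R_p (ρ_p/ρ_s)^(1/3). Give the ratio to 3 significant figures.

inside; d/d_R ≈ 0.746

d_R = 2.44 × (1.24 × 10⁵ km) × (649/2900)^(1/3) = 1.837 × 10⁵ km
d/d_R = (1.37 × 10⁵) / (1.837 × 10⁵) = 0.746
Since d/d_R < 1, the body is inside the Roche limit.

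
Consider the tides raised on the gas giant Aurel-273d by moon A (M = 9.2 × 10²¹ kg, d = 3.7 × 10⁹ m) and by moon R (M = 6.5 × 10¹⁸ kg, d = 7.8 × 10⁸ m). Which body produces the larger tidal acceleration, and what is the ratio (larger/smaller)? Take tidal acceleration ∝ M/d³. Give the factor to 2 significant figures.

Compare M/d³ for the two perturbers:
Moon A: (9.2 × 10²¹) / (3.7 × 10⁹)³ = 1.816 × 10⁻⁷
Moon R: (6.5 × 10¹⁸) / (7.8 × 10⁸)³ = 1.370 × 10⁻⁸
Ratio (larger/smaller) = 13

Moon A, by a factor of ≈ 13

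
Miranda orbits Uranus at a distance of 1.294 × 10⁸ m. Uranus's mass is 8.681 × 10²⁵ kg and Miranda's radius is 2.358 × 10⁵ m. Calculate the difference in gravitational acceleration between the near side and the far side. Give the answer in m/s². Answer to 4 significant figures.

2.522 × 10⁻³ m/s²

Δa = 4GMr/d³
   = 4 × (6.674 × 10⁻¹¹) × (8.681 × 10²⁵) × (2.358 × 10⁵) / (1.294 × 10⁸)³
   = 2.522 × 10⁻³ m/s²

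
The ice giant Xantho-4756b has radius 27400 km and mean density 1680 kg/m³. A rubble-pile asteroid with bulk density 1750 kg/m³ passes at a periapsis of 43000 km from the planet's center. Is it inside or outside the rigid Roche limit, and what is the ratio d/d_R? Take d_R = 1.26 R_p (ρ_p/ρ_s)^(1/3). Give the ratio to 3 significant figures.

outside; d/d_R ≈ 1.26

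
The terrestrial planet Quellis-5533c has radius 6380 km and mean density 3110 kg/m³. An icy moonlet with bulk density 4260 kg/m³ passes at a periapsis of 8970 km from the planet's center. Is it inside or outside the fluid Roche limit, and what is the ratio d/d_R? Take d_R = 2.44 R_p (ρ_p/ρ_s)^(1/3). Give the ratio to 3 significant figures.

d_R = 2.44 × (6380 km) × (3110/4260)^(1/3) = 14020 km
d/d_R = (8970) / (14020) = 0.640
Since d/d_R < 1, the body is inside the Roche limit.

inside; d/d_R ≈ 0.640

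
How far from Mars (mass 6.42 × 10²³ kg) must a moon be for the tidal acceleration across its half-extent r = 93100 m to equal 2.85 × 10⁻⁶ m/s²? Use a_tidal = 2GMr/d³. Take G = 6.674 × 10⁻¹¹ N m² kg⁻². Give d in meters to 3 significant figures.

1.41 × 10⁸ m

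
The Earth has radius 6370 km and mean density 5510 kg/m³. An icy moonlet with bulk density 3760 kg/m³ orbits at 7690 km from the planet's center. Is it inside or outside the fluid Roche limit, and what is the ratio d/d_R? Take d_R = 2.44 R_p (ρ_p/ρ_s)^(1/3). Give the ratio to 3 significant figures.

inside; d/d_R ≈ 0.436

d_R = 2.44 × (6370 km) × (5510/3760)^(1/3) = 17650 km
d/d_R = (7690) / (17650) = 0.436
Since d/d_R < 1, the body is inside the Roche limit.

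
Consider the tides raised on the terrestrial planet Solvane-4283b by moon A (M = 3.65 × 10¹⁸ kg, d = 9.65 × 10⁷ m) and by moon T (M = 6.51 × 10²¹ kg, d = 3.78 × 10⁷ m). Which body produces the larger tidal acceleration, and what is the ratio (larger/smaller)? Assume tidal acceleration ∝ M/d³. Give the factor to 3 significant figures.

The tide-raising term goes as M/d³ (the gradient of a 1/d² field).
Moon A: (3.65 × 10¹⁸) / (9.65 × 10⁷)³ = 4.062 × 10⁻⁶
Moon T: (6.51 × 10²¹) / (3.78 × 10⁷)³ = 1.205 × 10⁻¹
Ratio (larger/smaller) = 29700

Moon T, by a factor of ≈ 29700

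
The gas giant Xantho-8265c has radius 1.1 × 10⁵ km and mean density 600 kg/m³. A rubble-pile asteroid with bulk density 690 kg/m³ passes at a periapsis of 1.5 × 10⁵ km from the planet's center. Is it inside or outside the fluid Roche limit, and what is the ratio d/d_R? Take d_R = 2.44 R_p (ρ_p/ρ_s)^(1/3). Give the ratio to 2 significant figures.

inside; d/d_R ≈ 0.59

d_R = 2.44 × (1.1 × 10⁵ km) × (600/690)^(1/3) = 2.562 × 10⁵ km
d/d_R = (1.5 × 10⁵) / (2.562 × 10⁵) = 0.59
Since d/d_R < 1, the body is inside the Roche limit.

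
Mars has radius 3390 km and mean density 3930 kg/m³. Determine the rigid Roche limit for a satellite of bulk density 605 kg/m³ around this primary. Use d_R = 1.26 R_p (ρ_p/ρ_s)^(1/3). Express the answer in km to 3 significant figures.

d_R = 1.26 × 3390 km × (3930/605)^(1/3)
    = 7970 km

7970 km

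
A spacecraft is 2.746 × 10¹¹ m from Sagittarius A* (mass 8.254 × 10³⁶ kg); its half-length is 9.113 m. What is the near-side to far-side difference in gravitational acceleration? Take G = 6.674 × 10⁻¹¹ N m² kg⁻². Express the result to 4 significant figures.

Δg = 4GMr/d³
   = 4 × (6.674 × 10⁻¹¹) × (8.254 × 10³⁶) × (9.113) / (2.746 × 10¹¹)³
   = 9.698 × 10⁻⁷ m/s²

9.698 × 10⁻⁷ m/s²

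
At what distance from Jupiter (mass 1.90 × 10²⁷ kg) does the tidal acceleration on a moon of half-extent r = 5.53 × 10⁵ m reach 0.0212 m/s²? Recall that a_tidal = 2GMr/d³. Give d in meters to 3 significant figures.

1.88 × 10⁸ m

2GMr/d³ = a_tidal  ⇒  d = (2GMr / a_tidal)^(1/3)
d = (2 × 6.674×10⁻¹¹ × (1.90 × 10²⁷) × (5.53 × 10⁵) / (0.0212))^(1/3)
  = 1.88 × 10⁸ m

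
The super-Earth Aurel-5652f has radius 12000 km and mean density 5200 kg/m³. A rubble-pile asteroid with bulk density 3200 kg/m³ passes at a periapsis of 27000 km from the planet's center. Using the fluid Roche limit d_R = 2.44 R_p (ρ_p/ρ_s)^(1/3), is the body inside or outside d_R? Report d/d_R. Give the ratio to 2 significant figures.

d_R = 2.44 × (12000 km) × (5200/3200)^(1/3) = 34420 km
d/d_R = (27000) / (34420) = 0.78
Since d/d_R < 1, the body is inside the Roche limit.

inside; d/d_R ≈ 0.78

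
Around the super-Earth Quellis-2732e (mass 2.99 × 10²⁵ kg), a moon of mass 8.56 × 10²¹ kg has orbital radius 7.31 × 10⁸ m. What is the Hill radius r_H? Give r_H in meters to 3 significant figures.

r_H ≈ a (m/3M)^(1/3)
    = (7.31 × 10⁸) × (8.56 × 10²¹ / (3 × 2.99 × 10²⁵))^(1/3)
    = 3.34 × 10⁷ m

3.34 × 10⁷ m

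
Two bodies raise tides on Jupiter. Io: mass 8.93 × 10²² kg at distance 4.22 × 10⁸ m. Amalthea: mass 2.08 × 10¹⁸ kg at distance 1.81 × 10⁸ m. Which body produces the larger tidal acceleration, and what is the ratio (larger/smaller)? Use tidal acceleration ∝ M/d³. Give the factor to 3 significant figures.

Io, by a factor of ≈ 3390

Tidal acceleration ∝ M/d³, so compare M/d³ for each.
Io: (8.93 × 10²²) / (4.22 × 10⁸)³ = 1.188 × 10⁻³
Amalthea: (2.08 × 10¹⁸) / (1.81 × 10⁸)³ = 3.508 × 10⁻⁷
Ratio (larger/smaller) = 3390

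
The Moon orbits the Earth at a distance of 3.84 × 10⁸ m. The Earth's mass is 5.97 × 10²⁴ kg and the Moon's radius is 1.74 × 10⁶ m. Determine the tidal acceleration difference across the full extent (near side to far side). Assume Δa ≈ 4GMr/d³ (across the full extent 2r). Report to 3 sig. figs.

4.90 × 10⁻⁵ m/s²

a_tidal = 4GMr/d³
        = 4 × (6.674 × 10⁻¹¹) × (5.97 × 10²⁴) × (1.74 × 10⁶) / (3.84 × 10⁸)³
        = 4.90 × 10⁻⁵ m/s²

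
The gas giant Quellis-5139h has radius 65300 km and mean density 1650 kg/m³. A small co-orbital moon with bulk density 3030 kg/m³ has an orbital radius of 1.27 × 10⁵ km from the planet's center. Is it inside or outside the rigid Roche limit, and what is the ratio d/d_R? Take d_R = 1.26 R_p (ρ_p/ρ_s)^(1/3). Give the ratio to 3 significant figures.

d_R = 1.26 × (65300 km) × (1650/3030)^(1/3) = 67190 km
d/d_R = (1.27 × 10⁵) / (67190) = 1.89
Since d/d_R > 1, the body is outside the Roche limit.

outside; d/d_R ≈ 1.89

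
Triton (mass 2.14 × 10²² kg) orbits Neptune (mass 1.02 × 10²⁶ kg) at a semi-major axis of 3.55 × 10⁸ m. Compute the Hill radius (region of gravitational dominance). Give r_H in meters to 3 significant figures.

r_H ≈ a (m/3M)^(1/3)
    = (3.55 × 10⁸) × (2.14 × 10²² / (3 × 1.02 × 10²⁶))^(1/3)
    = 1.46 × 10⁷ m

1.46 × 10⁷ m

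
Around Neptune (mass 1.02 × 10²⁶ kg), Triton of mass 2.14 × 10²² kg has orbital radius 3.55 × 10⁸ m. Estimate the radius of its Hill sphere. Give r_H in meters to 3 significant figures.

1.46 × 10⁷ m

r_H ≈ a (m/3M)^(1/3)
    = (3.55 × 10⁸) × (2.14 × 10²² / (3 × 1.02 × 10²⁶))^(1/3)
    = 1.46 × 10⁷ m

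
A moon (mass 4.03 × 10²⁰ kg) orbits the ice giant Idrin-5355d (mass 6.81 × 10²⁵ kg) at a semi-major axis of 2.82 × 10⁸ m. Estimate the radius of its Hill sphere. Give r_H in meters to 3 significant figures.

r_H ≈ a (m/3M)^(1/3)
    = (2.82 × 10⁸) × (4.03 × 10²⁰ / (3 × 6.81 × 10²⁵))^(1/3)
    = 3.54 × 10⁶ m

3.54 × 10⁶ m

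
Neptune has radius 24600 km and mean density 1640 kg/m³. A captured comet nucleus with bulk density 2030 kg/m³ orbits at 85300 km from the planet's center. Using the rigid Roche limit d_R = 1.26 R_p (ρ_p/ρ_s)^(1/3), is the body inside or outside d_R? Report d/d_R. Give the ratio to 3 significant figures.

d_R = 1.26 × (24600 km) × (1640/2030)^(1/3) = 28870 km
d/d_R = (85300) / (28870) = 2.95
Since d/d_R > 1, the body is outside the Roche limit.

outside; d/d_R ≈ 2.95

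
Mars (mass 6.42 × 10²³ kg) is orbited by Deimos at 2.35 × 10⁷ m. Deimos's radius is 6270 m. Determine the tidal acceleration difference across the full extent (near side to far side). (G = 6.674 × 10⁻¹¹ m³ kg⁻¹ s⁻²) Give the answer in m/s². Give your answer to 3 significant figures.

Δg = 4GMr/d³
   = 4 × (6.674 × 10⁻¹¹) × (6.42 × 10²³) × (6270) / (2.35 × 10⁷)³
   = 8.28 × 10⁻⁵ m/s²

8.28 × 10⁻⁵ m/s²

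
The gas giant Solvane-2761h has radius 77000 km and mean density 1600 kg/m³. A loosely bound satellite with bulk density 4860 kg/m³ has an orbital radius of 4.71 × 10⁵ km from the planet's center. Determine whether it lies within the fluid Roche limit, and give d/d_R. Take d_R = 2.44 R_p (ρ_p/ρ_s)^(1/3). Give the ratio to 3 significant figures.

outside; d/d_R ≈ 3.63

d_R = 2.44 × (77000 km) × (1600/4860)^(1/3) = 1.297 × 10⁵ km
d/d_R = (4.71 × 10⁵) / (1.297 × 10⁵) = 3.63
Since d/d_R > 1, the body is outside the Roche limit.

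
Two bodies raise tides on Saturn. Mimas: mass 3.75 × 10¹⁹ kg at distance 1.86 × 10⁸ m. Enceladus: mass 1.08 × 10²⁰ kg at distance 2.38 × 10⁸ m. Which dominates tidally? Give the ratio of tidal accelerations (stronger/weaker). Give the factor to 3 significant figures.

Enceladus, by a factor of ≈ 1.37

Tidal acceleration ∝ M/d³, so compare M/d³ for each.
Mimas: (3.75 × 10¹⁹) / (1.86 × 10⁸)³ = 5.828 × 10⁻⁶
Enceladus: (1.08 × 10²⁰) / (2.38 × 10⁸)³ = 8.011 × 10⁻⁶
Ratio (larger/smaller) = 1.37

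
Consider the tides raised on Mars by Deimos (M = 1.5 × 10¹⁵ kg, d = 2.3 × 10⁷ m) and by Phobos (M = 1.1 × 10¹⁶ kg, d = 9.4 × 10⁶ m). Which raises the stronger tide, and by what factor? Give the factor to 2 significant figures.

The tide-raising term goes as M/d³ (the gradient of a 1/d² field).
Deimos: (1.5 × 10¹⁵) / (2.3 × 10⁷)³ = 1.233 × 10⁻⁷
Phobos: (1.1 × 10¹⁶) / (9.4 × 10⁶)³ = 1.324 × 10⁻⁵
Ratio (larger/smaller) = 110

Phobos, by a factor of ≈ 110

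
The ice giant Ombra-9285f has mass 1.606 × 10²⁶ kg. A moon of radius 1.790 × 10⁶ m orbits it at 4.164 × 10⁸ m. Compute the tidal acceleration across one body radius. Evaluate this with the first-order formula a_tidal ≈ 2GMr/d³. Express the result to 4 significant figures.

5.315 × 10⁻⁴ m/s²

a_tidal = 2GMr/d³
        = 2 × (6.674 × 10⁻¹¹) × (1.606 × 10²⁶) × (1.790 × 10⁶) / (4.164 × 10⁸)³
        = 5.315 × 10⁻⁴ m/s²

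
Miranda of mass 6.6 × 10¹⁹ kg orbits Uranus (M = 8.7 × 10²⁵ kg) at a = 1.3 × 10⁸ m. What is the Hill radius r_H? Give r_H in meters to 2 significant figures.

8.2 × 10⁵ m

r_H ≈ a (m/3M)^(1/3)
    = (1.3 × 10⁸) × (6.6 × 10¹⁹ / (3 × 8.7 × 10²⁵))^(1/3)
    = 8.2 × 10⁵ m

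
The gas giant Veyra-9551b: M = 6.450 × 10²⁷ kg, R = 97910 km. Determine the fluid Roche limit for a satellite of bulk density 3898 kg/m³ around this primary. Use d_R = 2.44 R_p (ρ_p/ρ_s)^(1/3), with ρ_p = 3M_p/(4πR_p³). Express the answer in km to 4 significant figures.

1.790 × 10⁵ km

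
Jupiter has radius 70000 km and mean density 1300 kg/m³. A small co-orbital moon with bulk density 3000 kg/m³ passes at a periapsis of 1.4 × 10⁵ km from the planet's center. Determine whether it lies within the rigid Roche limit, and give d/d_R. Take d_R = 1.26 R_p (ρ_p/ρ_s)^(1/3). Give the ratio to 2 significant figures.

outside; d/d_R ≈ 2.1

d_R = 1.26 × (70000 km) × (1300/3000)^(1/3) = 66740 km
d/d_R = (1.4 × 10⁵) / (66740) = 2.1
Since d/d_R > 1, the body is outside the Roche limit.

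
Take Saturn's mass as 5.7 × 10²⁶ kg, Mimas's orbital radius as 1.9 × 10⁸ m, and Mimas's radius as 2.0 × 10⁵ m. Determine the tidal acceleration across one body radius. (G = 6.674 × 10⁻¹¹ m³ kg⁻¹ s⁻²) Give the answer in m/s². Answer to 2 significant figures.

2.2 × 10⁻³ m/s²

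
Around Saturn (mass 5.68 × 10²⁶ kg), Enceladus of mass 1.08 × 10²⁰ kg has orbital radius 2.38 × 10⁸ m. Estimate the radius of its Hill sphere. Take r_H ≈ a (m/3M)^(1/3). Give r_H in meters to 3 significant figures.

r_H ≈ a (m/3M)^(1/3)
    = (2.38 × 10⁸) × (1.08 × 10²⁰ / (3 × 5.68 × 10²⁶))^(1/3)
    = 9.49 × 10⁵ m

9.49 × 10⁵ m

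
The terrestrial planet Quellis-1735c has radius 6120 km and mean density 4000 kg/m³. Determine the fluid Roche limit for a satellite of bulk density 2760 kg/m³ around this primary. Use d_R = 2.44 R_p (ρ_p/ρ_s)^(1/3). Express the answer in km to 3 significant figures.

16900 km

d_R = 2.44 × 6120 km × (4000/2760)^(1/3)
    = 16900 km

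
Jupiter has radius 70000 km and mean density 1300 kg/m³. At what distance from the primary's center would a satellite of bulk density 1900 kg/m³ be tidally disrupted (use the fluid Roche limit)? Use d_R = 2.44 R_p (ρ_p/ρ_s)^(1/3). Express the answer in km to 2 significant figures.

d_R = 2.44 × 70000 km × (1300/1900)^(1/3)
    = 1.5 × 10⁵ km

1.5 × 10⁵ km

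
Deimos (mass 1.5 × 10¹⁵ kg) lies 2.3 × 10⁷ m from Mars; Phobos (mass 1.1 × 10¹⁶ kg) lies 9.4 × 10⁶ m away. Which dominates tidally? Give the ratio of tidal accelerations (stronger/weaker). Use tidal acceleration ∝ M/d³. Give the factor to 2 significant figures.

Phobos, by a factor of ≈ 110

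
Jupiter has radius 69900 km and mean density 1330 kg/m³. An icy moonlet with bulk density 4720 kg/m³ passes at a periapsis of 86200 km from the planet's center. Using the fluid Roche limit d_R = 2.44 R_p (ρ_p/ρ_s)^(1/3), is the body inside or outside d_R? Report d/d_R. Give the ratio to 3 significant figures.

d_R = 2.44 × (69900 km) × (1330/4720)^(1/3) = 1.118 × 10⁵ km
d/d_R = (86200) / (1.118 × 10⁵) = 0.771
Since d/d_R < 1, the body is inside the Roche limit.

inside; d/d_R ≈ 0.771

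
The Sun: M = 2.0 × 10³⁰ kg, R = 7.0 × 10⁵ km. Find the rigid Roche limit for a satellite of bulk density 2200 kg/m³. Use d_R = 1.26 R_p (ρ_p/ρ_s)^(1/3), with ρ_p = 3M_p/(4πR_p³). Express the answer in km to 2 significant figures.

7.6 × 10⁵ km

ρ_p = 3M_p/(4πR_p³) = 3 × (2.0 × 10³⁰) / (4π × (7.0 × 10⁸ m)³) = 1400 kg/m³
d_R = 1.26 × 7.0 × 10⁵ km × (1400/2200)^(1/3)
    = 7.6 × 10⁵ km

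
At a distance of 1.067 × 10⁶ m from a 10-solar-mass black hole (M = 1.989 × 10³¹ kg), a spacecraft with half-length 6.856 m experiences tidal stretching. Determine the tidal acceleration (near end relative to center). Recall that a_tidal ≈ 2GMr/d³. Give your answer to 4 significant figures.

Δg = 2GMr/d³
   = 2 × (6.674 × 10⁻¹¹) × (1.989 × 10³¹) × (6.856) / (1.067 × 10⁶)³
   = 1.498 × 10⁴ m/s²

1.498 × 10⁴ m/s²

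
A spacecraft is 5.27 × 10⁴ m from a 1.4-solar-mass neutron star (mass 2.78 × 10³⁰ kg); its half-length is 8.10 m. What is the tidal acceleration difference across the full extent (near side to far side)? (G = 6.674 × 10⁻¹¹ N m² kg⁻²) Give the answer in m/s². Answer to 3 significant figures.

Near-to-far spans 2r, so the tidal difference is twice the near-to-center value: 4GMr/d³.
a_tidal = 4GMr/d³
        = 4 × (6.674 × 10⁻¹¹) × (2.78 × 10³⁰) × (8.10) / (5.27 × 10⁴)³
        = 4.11 × 10⁷ m/s²

4.11 × 10⁷ m/s²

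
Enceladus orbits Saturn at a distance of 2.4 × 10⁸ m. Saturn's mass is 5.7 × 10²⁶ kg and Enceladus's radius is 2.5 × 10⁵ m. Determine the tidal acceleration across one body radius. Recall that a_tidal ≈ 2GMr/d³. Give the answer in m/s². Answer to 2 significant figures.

Since r ≪ d, expand the inverse-square field across one radius to get the leading 2GMr/d³ term.
Δg = 2GMr/d³
   = 2 × (6.674 × 10⁻¹¹) × (5.7 × 10²⁶) × (2.5 × 10⁵) / (2.4 × 10⁸)³
   = 1.4 × 10⁻³ m/s²

1.4 × 10⁻³ m/s²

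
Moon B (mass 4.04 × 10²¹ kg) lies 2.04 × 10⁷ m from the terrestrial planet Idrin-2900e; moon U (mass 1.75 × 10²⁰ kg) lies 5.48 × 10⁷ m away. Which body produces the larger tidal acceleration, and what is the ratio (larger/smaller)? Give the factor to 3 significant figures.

Tidal stretch scales as M/d³; compute that for each body.
Moon B: (4.04 × 10²¹) / (2.04 × 10⁷)³ = 4.759 × 10⁻¹
Moon U: (1.75 × 10²⁰) / (5.48 × 10⁷)³ = 1.063 × 10⁻³
Ratio (larger/smaller) = 448

Moon B, by a factor of ≈ 448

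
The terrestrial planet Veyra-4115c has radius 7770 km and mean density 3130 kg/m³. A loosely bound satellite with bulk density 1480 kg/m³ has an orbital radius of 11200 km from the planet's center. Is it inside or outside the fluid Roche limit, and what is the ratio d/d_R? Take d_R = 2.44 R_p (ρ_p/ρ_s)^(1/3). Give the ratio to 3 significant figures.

d_R = 2.44 × (7770 km) × (3130/1480)^(1/3) = 24340 km
d/d_R = (11200) / (24340) = 0.460
Since d/d_R < 1, the body is inside the Roche limit.

inside; d/d_R ≈ 0.460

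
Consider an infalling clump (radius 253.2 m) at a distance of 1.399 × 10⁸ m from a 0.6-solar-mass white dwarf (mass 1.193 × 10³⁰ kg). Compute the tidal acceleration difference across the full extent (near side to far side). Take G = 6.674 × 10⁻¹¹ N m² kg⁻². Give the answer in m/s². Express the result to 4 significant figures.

2.945 × 10⁻² m/s²

Δg = 4GMr/d³
   = 4 × (6.674 × 10⁻¹¹) × (1.193 × 10³⁰) × (253.2) / (1.399 × 10⁸)³
   = 2.945 × 10⁻² m/s²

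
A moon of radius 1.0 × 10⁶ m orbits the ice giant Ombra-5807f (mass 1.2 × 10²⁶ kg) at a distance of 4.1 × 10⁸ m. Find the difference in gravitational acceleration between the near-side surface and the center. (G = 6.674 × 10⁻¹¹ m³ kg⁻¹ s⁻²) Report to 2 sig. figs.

2.3 × 10⁻⁴ m/s²

Differencing GM/(d−r)² and GM/d² to first order in r/d gives 2GMr/d³.
Δa = 2GMr/d³
   = 2 × (6.674 × 10⁻¹¹) × (1.2 × 10²⁶) × (1.0 × 10⁶) / (4.1 × 10⁸)³
   = 2.3 × 10⁻⁴ m/s²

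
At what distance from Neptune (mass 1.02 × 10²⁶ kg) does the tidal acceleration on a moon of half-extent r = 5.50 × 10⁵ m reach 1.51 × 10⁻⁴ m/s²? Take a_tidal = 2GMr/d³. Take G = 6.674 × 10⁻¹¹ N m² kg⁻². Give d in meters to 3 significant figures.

3.67 × 10⁸ m

2GMr/d³ = a_tidal  ⇒  d = (2GMr / a_tidal)^(1/3)
d = (2 × 6.674×10⁻¹¹ × (1.02 × 10²⁶) × (5.50 × 10⁵) / (1.51 × 10⁻⁴))^(1/3)
  = 3.67 × 10⁸ m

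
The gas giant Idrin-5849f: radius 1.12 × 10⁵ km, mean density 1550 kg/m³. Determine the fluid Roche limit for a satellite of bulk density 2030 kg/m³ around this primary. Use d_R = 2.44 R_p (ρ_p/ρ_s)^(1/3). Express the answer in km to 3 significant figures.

d_R = 2.44 × 1.12 × 10⁵ km × (1550/2030)^(1/3)
    = 2.50 × 10⁵ km

2.50 × 10⁵ km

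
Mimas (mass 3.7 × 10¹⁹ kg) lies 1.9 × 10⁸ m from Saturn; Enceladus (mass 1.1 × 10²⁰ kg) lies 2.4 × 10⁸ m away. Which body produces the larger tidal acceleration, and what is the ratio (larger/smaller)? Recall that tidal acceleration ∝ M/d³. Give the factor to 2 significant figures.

Tidal acceleration ∝ M/d³, so compare M/d³ for each.
Mimas: (3.7 × 10¹⁹) / (1.9 × 10⁸)³ = 5.394 × 10⁻⁶
Enceladus: (1.1 × 10²⁰) / (2.4 × 10⁸)³ = 7.957 × 10⁻⁶
Ratio (larger/smaller) = 1.5

Enceladus, by a factor of ≈ 1.5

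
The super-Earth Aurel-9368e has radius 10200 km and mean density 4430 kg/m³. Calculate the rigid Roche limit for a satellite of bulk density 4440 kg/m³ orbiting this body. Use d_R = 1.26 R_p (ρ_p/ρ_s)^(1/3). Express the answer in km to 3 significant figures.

12800 km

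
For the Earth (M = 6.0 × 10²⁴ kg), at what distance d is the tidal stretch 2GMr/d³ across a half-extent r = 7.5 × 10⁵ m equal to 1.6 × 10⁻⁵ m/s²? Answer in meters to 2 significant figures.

3.3 × 10⁸ m

2GMr/d³ = a_tidal  ⇒  d = (2GMr / a_tidal)^(1/3)
d = (2 × 6.674×10⁻¹¹ × (6.0 × 10²⁴) × (7.5 × 10⁵) / (1.6 × 10⁻⁵))^(1/3)
  = 3.3 × 10⁸ m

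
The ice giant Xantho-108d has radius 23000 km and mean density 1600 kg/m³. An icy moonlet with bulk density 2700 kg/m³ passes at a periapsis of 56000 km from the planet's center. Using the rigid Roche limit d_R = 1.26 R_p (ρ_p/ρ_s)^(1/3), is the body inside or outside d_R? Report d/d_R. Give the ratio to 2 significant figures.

outside; d/d_R ≈ 2.3

d_R = 1.26 × (23000 km) × (1600/2700)^(1/3) = 24340 km
d/d_R = (56000) / (24340) = 2.3
Since d/d_R > 1, the body is outside the Roche limit.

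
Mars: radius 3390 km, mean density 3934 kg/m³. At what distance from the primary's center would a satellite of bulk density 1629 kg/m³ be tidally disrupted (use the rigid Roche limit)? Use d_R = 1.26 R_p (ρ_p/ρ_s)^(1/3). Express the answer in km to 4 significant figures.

d_R = 1.26 × 3390 km × (3934/1629)^(1/3)
    = 5731 km

5731 km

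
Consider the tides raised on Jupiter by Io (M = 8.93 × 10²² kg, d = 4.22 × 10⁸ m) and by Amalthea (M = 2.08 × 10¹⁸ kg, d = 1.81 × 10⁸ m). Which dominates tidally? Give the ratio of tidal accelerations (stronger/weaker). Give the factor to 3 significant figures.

Io, by a factor of ≈ 3390

The tide-raising term goes as M/d³ (the gradient of a 1/d² field).
Io: (8.93 × 10²²) / (4.22 × 10⁸)³ = 1.188 × 10⁻³
Amalthea: (2.08 × 10¹⁸) / (1.81 × 10⁸)³ = 3.508 × 10⁻⁷
Ratio (larger/smaller) = 3390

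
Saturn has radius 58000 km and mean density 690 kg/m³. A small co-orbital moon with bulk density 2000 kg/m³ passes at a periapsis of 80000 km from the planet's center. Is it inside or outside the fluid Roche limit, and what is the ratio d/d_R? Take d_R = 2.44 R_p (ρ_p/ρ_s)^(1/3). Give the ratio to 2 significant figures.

d_R = 2.44 × (58000 km) × (690/2000)^(1/3) = 99260 km
d/d_R = (80000) / (99260) = 0.81
Since d/d_R < 1, the body is inside the Roche limit.

inside; d/d_R ≈ 0.81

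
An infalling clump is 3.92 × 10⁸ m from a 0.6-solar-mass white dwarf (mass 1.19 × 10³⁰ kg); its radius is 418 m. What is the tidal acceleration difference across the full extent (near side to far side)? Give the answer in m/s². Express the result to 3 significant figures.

Differencing GM/(d−r)² and GM/(d+r)² to first order in r/d gives 4GMr/d³.
a_tidal = 4GMr/d³
        = 4 × (6.674 × 10⁻¹¹) × (1.19 × 10³⁰) × (418) / (3.92 × 10⁸)³
        = 2.20 × 10⁻³ m/s²

2.20 × 10⁻³ m/s²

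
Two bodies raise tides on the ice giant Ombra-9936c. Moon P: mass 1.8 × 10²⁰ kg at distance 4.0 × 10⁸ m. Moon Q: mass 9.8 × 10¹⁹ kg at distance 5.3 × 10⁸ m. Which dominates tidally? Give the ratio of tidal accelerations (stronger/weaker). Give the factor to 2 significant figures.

Tidal stretch scales as M/d³; compute that for each body.
Moon P: (1.8 × 10²⁰) / (4.0 × 10⁸)³ = 2.812 × 10⁻⁶
Moon Q: (9.8 × 10¹⁹) / (5.3 × 10⁸)³ = 6.583 × 10⁻⁷
Ratio (larger/smaller) = 4.3

Moon P, by a factor of ≈ 4.3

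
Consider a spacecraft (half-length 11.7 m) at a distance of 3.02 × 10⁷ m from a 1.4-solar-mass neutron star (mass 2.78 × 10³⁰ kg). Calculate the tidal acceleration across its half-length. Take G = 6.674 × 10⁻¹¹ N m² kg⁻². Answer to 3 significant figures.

The tidal stretch is the gradient of GM/d² times the body's extent r, hence the 1/d³ dependence.
a_tidal = 2GMr/d³
        = 2 × (6.674 × 10⁻¹¹) × (2.78 × 10³⁰) × (11.7) / (3.02 × 10⁷)³
        = 1.58 × 10⁻¹ m/s²

1.58 × 10⁻¹ m/s²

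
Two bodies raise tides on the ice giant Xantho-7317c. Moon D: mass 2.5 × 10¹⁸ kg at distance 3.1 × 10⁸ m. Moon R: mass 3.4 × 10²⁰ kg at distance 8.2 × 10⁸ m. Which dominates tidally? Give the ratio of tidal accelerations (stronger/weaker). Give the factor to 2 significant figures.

The tide-raising term goes as M/d³ (the gradient of a 1/d² field).
Moon D: (2.5 × 10¹⁸) / (3.1 × 10⁸)³ = 8.392 × 10⁻⁸
Moon R: (3.4 × 10²⁰) / (8.2 × 10⁸)³ = 6.166 × 10⁻⁷
Ratio (larger/smaller) = 7.3

Moon R, by a factor of ≈ 7.3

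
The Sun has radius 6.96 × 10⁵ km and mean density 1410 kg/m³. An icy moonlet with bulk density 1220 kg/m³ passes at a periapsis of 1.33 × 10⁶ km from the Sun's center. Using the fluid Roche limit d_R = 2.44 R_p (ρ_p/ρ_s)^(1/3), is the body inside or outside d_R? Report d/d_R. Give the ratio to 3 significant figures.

inside; d/d_R ≈ 0.746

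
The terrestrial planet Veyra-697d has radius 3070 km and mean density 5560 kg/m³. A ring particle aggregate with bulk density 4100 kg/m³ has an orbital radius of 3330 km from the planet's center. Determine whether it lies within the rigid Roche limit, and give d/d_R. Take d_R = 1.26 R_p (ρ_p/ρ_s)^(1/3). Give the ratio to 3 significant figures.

d_R = 1.26 × (3070 km) × (5560/4100)^(1/3) = 4282 km
d/d_R = (3330) / (4282) = 0.778
Since d/d_R < 1, the body is inside the Roche limit.

inside; d/d_R ≈ 0.778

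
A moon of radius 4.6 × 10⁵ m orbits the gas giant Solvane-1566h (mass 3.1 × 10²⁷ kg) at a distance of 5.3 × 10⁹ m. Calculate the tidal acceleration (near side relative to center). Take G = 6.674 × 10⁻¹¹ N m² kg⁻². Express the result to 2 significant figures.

Δa = 2GMr/d³
   = 2 × (6.674 × 10⁻¹¹) × (3.1 × 10²⁷) × (4.6 × 10⁵) / (5.3 × 10⁹)³
   = 1.3 × 10⁻⁶ m/s²

1.3 × 10⁻⁶ m/s²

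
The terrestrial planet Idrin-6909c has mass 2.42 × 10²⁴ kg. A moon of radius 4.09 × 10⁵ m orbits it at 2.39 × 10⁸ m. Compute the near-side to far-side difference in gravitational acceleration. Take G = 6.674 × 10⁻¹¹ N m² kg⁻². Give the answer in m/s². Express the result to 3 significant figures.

Δg = 4GMr/d³
   = 4 × (6.674 × 10⁻¹¹) × (2.42 × 10²⁴) × (4.09 × 10⁵) / (2.39 × 10⁸)³
   = 1.94 × 10⁻⁵ m/s²

1.94 × 10⁻⁵ m/s²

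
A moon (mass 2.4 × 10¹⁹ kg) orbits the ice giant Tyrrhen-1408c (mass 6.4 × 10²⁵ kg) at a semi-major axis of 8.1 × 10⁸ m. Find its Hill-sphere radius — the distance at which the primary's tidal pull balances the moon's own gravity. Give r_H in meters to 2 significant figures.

r_H ≈ a (m/3M)^(1/3)
    = (8.1 × 10⁸) × (2.4 × 10¹⁹ / (3 × 6.4 × 10²⁵))^(1/3)
    = 4.1 × 10⁶ m

4.1 × 10⁶ m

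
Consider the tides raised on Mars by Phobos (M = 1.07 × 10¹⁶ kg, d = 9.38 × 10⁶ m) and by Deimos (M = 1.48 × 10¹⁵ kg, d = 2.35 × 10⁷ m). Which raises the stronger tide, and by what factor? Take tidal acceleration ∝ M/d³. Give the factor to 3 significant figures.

Phobos, by a factor of ≈ 114

The tide-raising term goes as M/d³ (the gradient of a 1/d² field).
Phobos: (1.07 × 10¹⁶) / (9.38 × 10⁶)³ = 1.297 × 10⁻⁵
Deimos: (1.48 × 10¹⁵) / (2.35 × 10⁷)³ = 1.140 × 10⁻⁷
Ratio (larger/smaller) = 114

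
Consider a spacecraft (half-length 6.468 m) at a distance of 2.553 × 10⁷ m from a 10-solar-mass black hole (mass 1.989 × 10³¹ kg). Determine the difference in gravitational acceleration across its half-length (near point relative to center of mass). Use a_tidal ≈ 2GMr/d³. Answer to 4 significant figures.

1.032 m/s²

Δg = 2GMr/d³
   = 2 × (6.674 × 10⁻¹¹) × (1.989 × 10³¹) × (6.468) / (2.553 × 10⁷)³
   = 1.032 m/s²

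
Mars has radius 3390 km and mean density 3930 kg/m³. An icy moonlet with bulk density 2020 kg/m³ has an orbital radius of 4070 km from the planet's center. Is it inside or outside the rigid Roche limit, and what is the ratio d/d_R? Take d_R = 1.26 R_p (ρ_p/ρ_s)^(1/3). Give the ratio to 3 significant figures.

inside; d/d_R ≈ 0.763

d_R = 1.26 × (3390 km) × (3930/2020)^(1/3) = 5332 km
d/d_R = (4070) / (5332) = 0.763
Since d/d_R < 1, the body is inside the Roche limit.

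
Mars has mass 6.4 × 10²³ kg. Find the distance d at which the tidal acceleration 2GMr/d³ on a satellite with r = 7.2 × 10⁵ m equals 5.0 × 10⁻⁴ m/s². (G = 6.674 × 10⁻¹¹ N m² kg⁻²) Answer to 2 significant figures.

5.0 × 10⁷ m

2GMr/d³ = a_tidal  ⇒  d = (2GMr / a_tidal)^(1/3)
d = (2 × 6.674×10⁻¹¹ × (6.4 × 10²³) × (7.2 × 10⁵) / (5.0 × 10⁻⁴))^(1/3)
  = 5.0 × 10⁷ m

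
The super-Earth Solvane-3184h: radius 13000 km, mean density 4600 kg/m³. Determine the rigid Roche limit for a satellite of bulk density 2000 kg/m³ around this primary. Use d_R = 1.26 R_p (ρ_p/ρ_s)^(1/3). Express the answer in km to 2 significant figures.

22000 km

d_R = 1.26 × 13000 km × (4600/2000)^(1/3)
    = 22000 km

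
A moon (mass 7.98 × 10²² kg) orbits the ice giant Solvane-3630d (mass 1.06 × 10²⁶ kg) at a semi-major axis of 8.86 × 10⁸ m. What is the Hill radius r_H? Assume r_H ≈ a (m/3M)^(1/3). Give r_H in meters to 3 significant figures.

5.59 × 10⁷ m

r_H ≈ a (m/3M)^(1/3)
    = (8.86 × 10⁸) × (7.98 × 10²² / (3 × 1.06 × 10²⁶))^(1/3)
    = 5.59 × 10⁷ m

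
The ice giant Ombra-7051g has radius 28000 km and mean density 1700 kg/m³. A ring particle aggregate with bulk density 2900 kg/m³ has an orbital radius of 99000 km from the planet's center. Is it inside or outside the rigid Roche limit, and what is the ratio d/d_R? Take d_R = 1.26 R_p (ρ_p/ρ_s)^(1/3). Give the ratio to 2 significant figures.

outside; d/d_R ≈ 3.4

d_R = 1.26 × (28000 km) × (1700/2900)^(1/3) = 29530 km
d/d_R = (99000) / (29530) = 3.4
Since d/d_R > 1, the body is outside the Roche limit.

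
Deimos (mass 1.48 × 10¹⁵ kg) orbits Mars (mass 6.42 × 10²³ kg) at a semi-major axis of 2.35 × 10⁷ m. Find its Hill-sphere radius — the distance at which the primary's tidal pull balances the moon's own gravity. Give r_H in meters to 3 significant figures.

2.15 × 10⁴ m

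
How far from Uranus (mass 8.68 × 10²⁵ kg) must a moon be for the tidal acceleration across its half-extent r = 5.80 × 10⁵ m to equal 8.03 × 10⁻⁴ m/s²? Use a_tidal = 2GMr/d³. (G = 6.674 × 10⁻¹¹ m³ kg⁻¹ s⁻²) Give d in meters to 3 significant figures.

2.03 × 10⁸ m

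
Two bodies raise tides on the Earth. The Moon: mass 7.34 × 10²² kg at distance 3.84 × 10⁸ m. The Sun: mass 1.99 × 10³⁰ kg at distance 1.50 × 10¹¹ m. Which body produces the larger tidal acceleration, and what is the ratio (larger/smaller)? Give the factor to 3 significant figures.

The Moon, by a factor of ≈ 2.20

Tidal acceleration ∝ M/d³, so compare M/d³ for each.
The Moon: (7.34 × 10²²) / (3.84 × 10⁸)³ = 1.296 × 10⁻³
The Sun: (1.99 × 10³⁰) / (1.50 × 10¹¹)³ = 5.896 × 10⁻⁴
Ratio (larger/smaller) = 2.20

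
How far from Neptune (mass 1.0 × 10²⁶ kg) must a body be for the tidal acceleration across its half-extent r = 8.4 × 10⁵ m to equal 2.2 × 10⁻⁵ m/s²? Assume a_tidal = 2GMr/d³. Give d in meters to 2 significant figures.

2GMr/d³ = a_tidal  ⇒  d = (2GMr / a_tidal)^(1/3)
d = (2 × 6.674×10⁻¹¹ × (1.0 × 10²⁶) × (8.4 × 10⁵) / (2.2 × 10⁻⁵))^(1/3)
  = 8.0 × 10⁸ m

8.0 × 10⁸ m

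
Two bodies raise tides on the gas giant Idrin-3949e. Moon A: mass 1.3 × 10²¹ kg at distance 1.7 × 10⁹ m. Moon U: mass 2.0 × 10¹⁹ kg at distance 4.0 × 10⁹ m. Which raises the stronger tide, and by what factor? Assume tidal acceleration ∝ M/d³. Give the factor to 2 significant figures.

The tide-raising term goes as M/d³ (the gradient of a 1/d² field).
Moon A: (1.3 × 10²¹) / (1.7 × 10⁹)³ = 2.646 × 10⁻⁷
Moon U: (2.0 × 10¹⁹) / (4.0 × 10⁹)³ = 3.125 × 10⁻¹⁰
Ratio (larger/smaller) = 850

Moon A, by a factor of ≈ 850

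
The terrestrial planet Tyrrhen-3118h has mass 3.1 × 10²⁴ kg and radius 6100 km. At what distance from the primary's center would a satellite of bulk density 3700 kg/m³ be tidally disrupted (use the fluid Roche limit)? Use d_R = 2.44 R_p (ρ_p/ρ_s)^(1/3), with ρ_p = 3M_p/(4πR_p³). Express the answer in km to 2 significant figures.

14000 km

ρ_p = 3M_p/(4πR_p³) = 3 × (3.1 × 10²⁴) / (4π × (6.1 × 10⁶ m)³) = 3300 kg/m³
d_R = 2.44 × 6100 km × (3300/3700)^(1/3)
    = 14000 km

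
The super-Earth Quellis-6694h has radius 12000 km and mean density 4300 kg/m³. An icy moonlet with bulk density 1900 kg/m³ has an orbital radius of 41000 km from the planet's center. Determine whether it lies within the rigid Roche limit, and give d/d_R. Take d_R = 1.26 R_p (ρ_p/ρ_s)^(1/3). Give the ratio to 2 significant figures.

outside; d/d_R ≈ 2.1

d_R = 1.26 × (12000 km) × (4300/1900)^(1/3) = 19850 km
d/d_R = (41000) / (19850) = 2.1
Since d/d_R > 1, the body is outside the Roche limit.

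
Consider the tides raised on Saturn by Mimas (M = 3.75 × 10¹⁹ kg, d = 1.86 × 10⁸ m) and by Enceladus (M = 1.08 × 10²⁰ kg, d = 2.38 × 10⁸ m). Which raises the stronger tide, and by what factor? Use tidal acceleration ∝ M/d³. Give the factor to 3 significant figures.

The tide-raising term goes as M/d³ (the gradient of a 1/d² field).
Mimas: (3.75 × 10¹⁹) / (1.86 × 10⁸)³ = 5.828 × 10⁻⁶
Enceladus: (1.08 × 10²⁰) / (2.38 × 10⁸)³ = 8.011 × 10⁻⁶
Ratio (larger/smaller) = 1.37

Enceladus, by a factor of ≈ 1.37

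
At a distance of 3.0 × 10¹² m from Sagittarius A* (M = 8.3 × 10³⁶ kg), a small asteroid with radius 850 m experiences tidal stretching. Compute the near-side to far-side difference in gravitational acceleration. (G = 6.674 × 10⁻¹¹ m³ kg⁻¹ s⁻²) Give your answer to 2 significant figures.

7.0 × 10⁻⁸ m/s²

The field gradient is 2GM/d³; across the full diameter 2r the difference is 4GMr/d³.
Δg = 4GMr/d³
   = 4 × (6.674 × 10⁻¹¹) × (8.3 × 10³⁶) × (850) / (3.0 × 10¹²)³
   = 7.0 × 10⁻⁸ m/s²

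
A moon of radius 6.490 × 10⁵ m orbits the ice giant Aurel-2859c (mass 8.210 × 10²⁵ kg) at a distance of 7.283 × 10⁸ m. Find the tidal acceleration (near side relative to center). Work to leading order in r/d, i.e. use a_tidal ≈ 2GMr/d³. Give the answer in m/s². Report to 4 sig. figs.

1.841 × 10⁻⁵ m/s²

Differencing GM/(d−r)² and GM/d² to first order in r/d gives 2GMr/d³.
Δa = 2GMr/d³
   = 2 × (6.674 × 10⁻¹¹) × (8.210 × 10²⁵) × (6.490 × 10⁵) / (7.283 × 10⁸)³
   = 1.841 × 10⁻⁵ m/s²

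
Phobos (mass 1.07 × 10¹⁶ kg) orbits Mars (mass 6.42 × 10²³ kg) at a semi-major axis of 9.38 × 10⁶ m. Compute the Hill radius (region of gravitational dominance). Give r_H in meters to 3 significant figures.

r_H ≈ a (m/3M)^(1/3)
    = (9.38 × 10⁶) × (1.07 × 10¹⁶ / (3 × 6.42 × 10²³))^(1/3)
    = 1.66 × 10⁴ m

1.66 × 10⁴ m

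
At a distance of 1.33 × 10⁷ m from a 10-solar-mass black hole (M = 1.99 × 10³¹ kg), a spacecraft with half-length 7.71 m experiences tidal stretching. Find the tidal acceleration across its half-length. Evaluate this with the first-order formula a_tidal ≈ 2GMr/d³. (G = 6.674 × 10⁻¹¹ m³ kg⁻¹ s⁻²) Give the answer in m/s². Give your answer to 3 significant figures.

Differencing GM/(d−r)² and GM/d² to first order in r/d gives 2GMr/d³.
Δa = 2GMr/d³
   = 2 × (6.674 × 10⁻¹¹) × (1.99 × 10³¹) × (7.71) / (1.33 × 10⁷)³
   = 8.70 m/s²

8.70 m/s²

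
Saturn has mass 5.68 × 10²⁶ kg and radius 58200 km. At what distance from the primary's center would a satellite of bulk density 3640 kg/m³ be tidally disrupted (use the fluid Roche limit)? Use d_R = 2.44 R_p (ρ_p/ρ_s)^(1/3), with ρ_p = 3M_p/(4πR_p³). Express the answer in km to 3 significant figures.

81500 km

ρ_p = 3M_p/(4πR_p³) = 3 × (5.68 × 10²⁶) / (4π × (5.82 × 10⁷ m)³) = 688 kg/m³
d_R = 2.44 × 58200 km × (688/3640)^(1/3)
    = 81500 km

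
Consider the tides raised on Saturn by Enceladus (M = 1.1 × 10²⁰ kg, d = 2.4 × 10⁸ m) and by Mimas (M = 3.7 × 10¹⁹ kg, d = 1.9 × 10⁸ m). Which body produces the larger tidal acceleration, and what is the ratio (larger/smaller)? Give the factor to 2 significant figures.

Tidal stretch scales as M/d³; compute that for each body.
Enceladus: (1.1 × 10²⁰) / (2.4 × 10⁸)³ = 7.957 × 10⁻⁶
Mimas: (3.7 × 10¹⁹) / (1.9 × 10⁸)³ = 5.394 × 10⁻⁶
Ratio (larger/smaller) = 1.5

Enceladus, by a factor of ≈ 1.5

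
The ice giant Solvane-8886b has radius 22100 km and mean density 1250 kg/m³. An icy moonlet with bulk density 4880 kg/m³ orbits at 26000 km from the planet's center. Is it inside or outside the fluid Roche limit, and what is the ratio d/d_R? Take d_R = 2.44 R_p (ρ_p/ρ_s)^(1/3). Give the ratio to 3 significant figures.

d_R = 2.44 × (22100 km) × (1250/4880)^(1/3) = 34250 km
d/d_R = (26000) / (34250) = 0.759
Since d/d_R < 1, the body is inside the Roche limit.

inside; d/d_R ≈ 0.759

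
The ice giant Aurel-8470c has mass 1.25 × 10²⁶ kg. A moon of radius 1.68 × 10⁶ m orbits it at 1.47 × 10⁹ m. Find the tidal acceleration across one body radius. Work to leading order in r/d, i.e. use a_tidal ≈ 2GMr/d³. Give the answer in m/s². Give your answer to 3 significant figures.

8.82 × 10⁻⁶ m/s²

Since r ≪ d, expand the inverse-square field across one radius to get the leading 2GMr/d³ term.
a_tidal = 2GMr/d³
        = 2 × (6.674 × 10⁻¹¹) × (1.25 × 10²⁶) × (1.68 × 10⁶) / (1.47 × 10⁹)³
        = 8.82 × 10⁻⁶ m/s²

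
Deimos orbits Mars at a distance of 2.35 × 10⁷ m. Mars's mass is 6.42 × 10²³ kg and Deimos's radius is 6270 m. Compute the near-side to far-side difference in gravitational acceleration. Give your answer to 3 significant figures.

8.28 × 10⁻⁵ m/s²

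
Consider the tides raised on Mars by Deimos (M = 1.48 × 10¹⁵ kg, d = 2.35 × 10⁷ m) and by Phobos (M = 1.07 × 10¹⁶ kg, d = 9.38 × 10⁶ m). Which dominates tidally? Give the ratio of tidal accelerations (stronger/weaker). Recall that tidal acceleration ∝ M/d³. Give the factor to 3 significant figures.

Phobos, by a factor of ≈ 114

Compare M/d³ for the two perturbers:
Deimos: (1.48 × 10¹⁵) / (2.35 × 10⁷)³ = 1.140 × 10⁻⁷
Phobos: (1.07 × 10¹⁶) / (9.38 × 10⁶)³ = 1.297 × 10⁻⁵
Ratio (larger/smaller) = 114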